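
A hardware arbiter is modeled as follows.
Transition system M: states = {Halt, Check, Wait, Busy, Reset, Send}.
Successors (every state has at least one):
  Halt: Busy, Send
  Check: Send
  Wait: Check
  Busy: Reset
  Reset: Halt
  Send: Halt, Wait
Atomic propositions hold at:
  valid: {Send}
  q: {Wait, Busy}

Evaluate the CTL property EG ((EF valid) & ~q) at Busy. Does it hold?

No

EF valid: least fixpoint, start Z0 = {Send}, add states with some successor in Z. Z1 = {Halt, Check, Send}; Z2 = {Halt, Check, Wait, Reset, Send}; Z3 = {Halt, Check, Wait, Busy, Reset, Send}; fixed.
Sat(EF valid) = {Halt, Check, Wait, Busy, Reset, Send}
Sat(~q) = {Halt, Check, Reset, Send}
Sat((EF valid) & ~q) = {Halt, Check, Reset, Send}
EG ((EF valid) & ~q): greatest fixpoint, start Z0 = {Halt, Check, Reset, Send}, keep only states in Sat with some successor in Z. Already a fixed point.
Sat(EG ((EF valid) & ~q)) = {Halt, Check, Reset, Send}
Busy ∉ Sat(EG ((EF valid) & ~q)) = {Halt, Check, Reset, Send}, so the formula does not hold at Busy.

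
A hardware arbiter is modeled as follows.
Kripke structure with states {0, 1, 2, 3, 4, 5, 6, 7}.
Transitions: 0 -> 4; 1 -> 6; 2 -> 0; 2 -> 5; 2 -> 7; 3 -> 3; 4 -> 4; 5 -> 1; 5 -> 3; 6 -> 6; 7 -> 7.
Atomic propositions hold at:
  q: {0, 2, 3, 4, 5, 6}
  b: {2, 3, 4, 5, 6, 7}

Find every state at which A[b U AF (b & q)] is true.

{0, 1, 2, 3, 4, 5, 6}

Sat(b & q) = {2, 3, 4, 5, 6}
AF (b & q): least fixpoint, start Z0 = {2, 3, 4, 5, 6}, add states with every successor in Z. Z1 = {0, 1, 2, 3, 4, 5, 6}; fixed.
Sat(AF (b & q)) = {0, 1, 2, 3, 4, 5, 6}
A[b U AF (b & q)]: least fixpoint, start Z0 = Sat(AF (b & q)) = {0, 1, 2, 3, 4, 5, 6}, add states in Sat(b) with every successor in Z. Already a fixed point.
Sat(A[b U AF (b & q)]) = {0, 1, 2, 3, 4, 5, 6}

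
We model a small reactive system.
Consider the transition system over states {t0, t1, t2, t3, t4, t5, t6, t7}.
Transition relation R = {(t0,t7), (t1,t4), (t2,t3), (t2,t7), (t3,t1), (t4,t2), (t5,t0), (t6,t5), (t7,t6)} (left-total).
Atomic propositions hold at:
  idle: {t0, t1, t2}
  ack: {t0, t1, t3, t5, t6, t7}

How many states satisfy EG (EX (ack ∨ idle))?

6

Sat(ack ∨ idle) = {t0, t1, t2, t3, t5, t6, t7}
Sat(EX (ack ∨ idle)) = {s : some successor in {t0, t1, t2, t3, t5, t6, t7}} = {t0, t2, t3, t4, t5, t6, t7}
EG (EX (ack ∨ idle)): greatest fixpoint, start Z0 = {t0, t2, t3, t4, t5, t6, t7}, keep only states in Sat with some successor in Z. Z1 = {t0, t2, t4, t5, t6, t7}; fixed.
Sat(EG (EX (ack ∨ idle))) = {t0, t2, t4, t5, t6, t7}
|Sat(EG (EX (ack ∨ idle)))| = |{t0, t2, t4, t5, t6, t7}| = 6.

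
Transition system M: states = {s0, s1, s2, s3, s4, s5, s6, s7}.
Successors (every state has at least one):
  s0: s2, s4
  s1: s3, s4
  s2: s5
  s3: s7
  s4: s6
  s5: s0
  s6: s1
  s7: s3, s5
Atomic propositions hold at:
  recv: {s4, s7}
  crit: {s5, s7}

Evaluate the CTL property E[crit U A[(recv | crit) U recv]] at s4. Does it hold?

Sat(recv | crit) = {s4, s5, s7}
A[(recv | crit) U recv]: least fixpoint, start Z0 = Sat(recv) = {s4, s7}, add states in Sat(recv | crit) with every successor in Z. Already a fixed point.
Sat(A[(recv | crit) U recv]) = {s4, s7}
E[crit U A[(recv | crit) U recv]]: least fixpoint, start Z0 = Sat(A[(recv | crit) U recv]) = {s4, s7}, add states in Sat(crit) with some successor in Z. Already a fixed point.
Sat(E[crit U A[(recv | crit) U recv]]) = {s4, s7}
s4 ∈ Sat(E[crit U A[(recv | crit) U recv]]) = {s4, s7}, so the formula holds at s4.

Yes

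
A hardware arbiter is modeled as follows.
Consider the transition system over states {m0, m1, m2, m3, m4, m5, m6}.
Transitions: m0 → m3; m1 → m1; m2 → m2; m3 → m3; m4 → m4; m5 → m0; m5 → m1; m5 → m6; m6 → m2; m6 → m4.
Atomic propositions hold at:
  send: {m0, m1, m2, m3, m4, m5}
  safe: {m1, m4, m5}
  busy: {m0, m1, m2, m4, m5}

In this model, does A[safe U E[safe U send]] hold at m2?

E[safe U send]: least fixpoint, start Z0 = Sat(send) = {m0, m1, m2, m3, m4, m5}, add states in Sat(safe) with some successor in Z. Already a fixed point.
Sat(E[safe U send]) = {m0, m1, m2, m3, m4, m5}
A[safe U E[safe U send]]: least fixpoint, start Z0 = Sat(E[safe U send]) = {m0, m1, m2, m3, m4, m5}, add states in Sat(safe) with every successor in Z. Already a fixed point.
Sat(A[safe U E[safe U send]]) = {m0, m1, m2, m3, m4, m5}
m2 ∈ Sat(A[safe U E[safe U send]]) = {m0, m1, m2, m3, m4, m5}, so the formula holds at m2.

Yes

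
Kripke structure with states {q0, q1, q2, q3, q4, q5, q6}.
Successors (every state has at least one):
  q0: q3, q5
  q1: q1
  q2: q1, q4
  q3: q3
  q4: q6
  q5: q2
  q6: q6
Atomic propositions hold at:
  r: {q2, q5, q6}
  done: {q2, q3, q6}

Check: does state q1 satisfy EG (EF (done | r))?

Sat(done | r) = {q2, q3, q5, q6}
EF (done | r): least fixpoint, start Z0 = {q2, q3, q5, q6}, add states with some successor in Z. Z1 = {q0, q2, q3, q4, q5, q6}; fixed.
Sat(EF (done | r)) = {q0, q2, q3, q4, q5, q6}
EG (EF (done | r)): greatest fixpoint, start Z0 = {q0, q2, q3, q4, q5, q6}, keep only states in Sat with some successor in Z. Already a fixed point.
Sat(EG (EF (done | r))) = {q0, q2, q3, q4, q5, q6}
q1 ∉ Sat(EG (EF (done | r))) = {q0, q2, q3, q4, q5, q6}, so the formula does not hold at q1.

No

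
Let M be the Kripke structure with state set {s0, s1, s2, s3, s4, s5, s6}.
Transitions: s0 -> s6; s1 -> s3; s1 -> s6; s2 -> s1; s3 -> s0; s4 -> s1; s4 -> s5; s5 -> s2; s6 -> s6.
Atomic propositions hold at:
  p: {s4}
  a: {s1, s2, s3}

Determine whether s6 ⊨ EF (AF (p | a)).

No

Sat(p | a) = {s1, s2, s3, s4}
AF (p | a): least fixpoint, start Z0 = {s1, s2, s3, s4}, add states with every successor in Z. Z1 = {s1, s2, s3, s4, s5}; fixed.
Sat(AF (p | a)) = {s1, s2, s3, s4, s5}
EF (AF (p | a)): least fixpoint, start Z0 = {s1, s2, s3, s4, s5}, add states with some successor in Z. Already a fixed point.
Sat(EF (AF (p | a))) = {s1, s2, s3, s4, s5}
s6 ∉ Sat(EF (AF (p | a))) = {s1, s2, s3, s4, s5}, so the formula does not hold at s6.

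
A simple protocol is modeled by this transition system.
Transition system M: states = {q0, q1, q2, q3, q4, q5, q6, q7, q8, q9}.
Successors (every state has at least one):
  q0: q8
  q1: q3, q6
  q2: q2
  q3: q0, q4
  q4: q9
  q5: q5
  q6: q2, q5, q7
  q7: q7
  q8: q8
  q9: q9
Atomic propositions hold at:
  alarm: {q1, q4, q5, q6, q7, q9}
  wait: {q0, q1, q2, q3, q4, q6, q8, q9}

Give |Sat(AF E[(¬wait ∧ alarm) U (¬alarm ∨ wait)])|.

Sat(¬wait) = {q5, q7}
Sat(¬wait ∧ alarm) = {q5, q7}
Sat(¬alarm) = {q0, q2, q3, q8}
Sat(¬alarm ∨ wait) = {q0, q1, q2, q3, q4, q6, q8, q9}
E[(¬wait ∧ alarm) U (¬alarm ∨ wait)]: least fixpoint, start Z0 = Sat((¬alarm ∨ wait)) = {q0, q1, q2, q3, q4, q6, q8, q9}, add states in Sat(¬wait ∧ alarm) with some successor in Z. Already a fixed point.
Sat(E[(¬wait ∧ alarm) U (¬alarm ∨ wait)]) = {q0, q1, q2, q3, q4, q6, q8, q9}
AF E[(¬wait ∧ alarm) U (¬alarm ∨ wait)]: least fixpoint, start Z0 = {q0, q1, q2, q3, q4, q6, q8, q9}, add states with every successor in Z. Already a fixed point.
Sat(AF E[(¬wait ∧ alarm) U (¬alarm ∨ wait)]) = {q0, q1, q2, q3, q4, q6, q8, q9}
|Sat(AF E[(¬wait ∧ alarm) U (¬alarm ∨ wait)])| = |{q0, q1, q2, q3, q4, q6, q8, q9}| = 8.

8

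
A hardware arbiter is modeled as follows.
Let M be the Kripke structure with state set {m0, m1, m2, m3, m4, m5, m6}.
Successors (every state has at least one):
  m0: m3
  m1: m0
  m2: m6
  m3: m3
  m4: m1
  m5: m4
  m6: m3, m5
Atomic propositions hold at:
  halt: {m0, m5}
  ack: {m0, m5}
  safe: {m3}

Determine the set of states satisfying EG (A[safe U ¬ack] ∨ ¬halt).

{m2, m3, m6}

Sat(¬ack) = {m1, m2, m3, m4, m6}
A[safe U ¬ack]: least fixpoint, start Z0 = Sat(¬ack) = {m1, m2, m3, m4, m6}, add states in Sat(safe) with every successor in Z. Already a fixed point.
Sat(A[safe U ¬ack]) = {m1, m2, m3, m4, m6}
Sat(¬halt) = {m1, m2, m3, m4, m6}
Sat(A[safe U ¬ack] ∨ ¬halt) = {m1, m2, m3, m4, m6}
EG (A[safe U ¬ack] ∨ ¬halt): greatest fixpoint, start Z0 = {m1, m2, m3, m4, m6}, keep only states in Sat with some successor in Z. Z1 = {m2, m3, m4, m6}; Z2 = {m2, m3, m6}; fixed.
Sat(EG (A[safe U ¬ack] ∨ ¬halt)) = {m2, m3, m6}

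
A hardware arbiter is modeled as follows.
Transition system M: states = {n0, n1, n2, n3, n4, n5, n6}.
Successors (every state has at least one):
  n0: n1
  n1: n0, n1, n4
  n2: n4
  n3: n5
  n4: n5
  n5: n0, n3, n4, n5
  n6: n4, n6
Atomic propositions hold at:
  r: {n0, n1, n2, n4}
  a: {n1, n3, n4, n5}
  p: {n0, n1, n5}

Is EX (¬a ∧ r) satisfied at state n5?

Sat(¬a) = {n0, n2, n6}
Sat(¬a ∧ r) = {n0, n2}
Sat(EX (¬a ∧ r)) = {s : some successor in {n0, n2}} = {n1, n5}
n5 ∈ Sat(EX (¬a ∧ r)) = {n1, n5}, so the formula holds at n5.

Yes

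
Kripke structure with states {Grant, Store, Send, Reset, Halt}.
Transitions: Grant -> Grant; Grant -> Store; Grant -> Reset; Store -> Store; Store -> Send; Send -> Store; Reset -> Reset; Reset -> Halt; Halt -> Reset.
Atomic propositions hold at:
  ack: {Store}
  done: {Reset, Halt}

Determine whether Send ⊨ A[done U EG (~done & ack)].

No

Sat(~done) = {Grant, Store, Send}
Sat(~done & ack) = {Store}
EG (~done & ack): greatest fixpoint, start Z0 = {Store}, keep only states in Sat with some successor in Z. Already a fixed point.
Sat(EG (~done & ack)) = {Store}
A[done U EG (~done & ack)]: least fixpoint, start Z0 = Sat(EG (~done & ack)) = {Store}, add states in Sat(done) with every successor in Z. Already a fixed point.
Sat(A[done U EG (~done & ack)]) = {Store}
Send ∉ Sat(A[done U EG (~done & ack)]) = {Store}, so the formula does not hold at Send.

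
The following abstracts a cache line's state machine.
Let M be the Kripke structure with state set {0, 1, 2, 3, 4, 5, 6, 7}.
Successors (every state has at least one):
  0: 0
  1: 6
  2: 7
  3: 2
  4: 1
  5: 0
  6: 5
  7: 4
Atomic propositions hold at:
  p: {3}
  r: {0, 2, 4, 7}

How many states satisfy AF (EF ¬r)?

Sat(¬r) = {1, 3, 5, 6}
EF ¬r: least fixpoint, start Z0 = {1, 3, 5, 6}, add states with some successor in Z. Z1 = {1, 3, 4, 5, 6}; Z2 = {1, 3, 4, 5, 6, 7}; Z3 = {1, 2, 3, 4, 5, 6, 7}; fixed.
Sat(EF ¬r) = {1, 2, 3, 4, 5, 6, 7}
AF (EF ¬r): least fixpoint, start Z0 = {1, 2, 3, 4, 5, 6, 7}, add states with every successor in Z. Already a fixed point.
Sat(AF (EF ¬r)) = {1, 2, 3, 4, 5, 6, 7}
|Sat(AF (EF ¬r))| = |{1, 2, 3, 4, 5, 6, 7}| = 7.

7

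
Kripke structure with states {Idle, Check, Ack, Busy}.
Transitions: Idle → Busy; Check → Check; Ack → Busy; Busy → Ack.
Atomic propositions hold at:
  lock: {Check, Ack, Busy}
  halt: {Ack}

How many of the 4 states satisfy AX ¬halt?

3

Sat(¬halt) = {Idle, Check, Busy}
Sat(AX ¬halt) = {s : every successor in {Idle, Check, Busy}} = {Idle, Check, Ack}
|Sat(AX ¬halt)| = |{Idle, Check, Ack}| = 3.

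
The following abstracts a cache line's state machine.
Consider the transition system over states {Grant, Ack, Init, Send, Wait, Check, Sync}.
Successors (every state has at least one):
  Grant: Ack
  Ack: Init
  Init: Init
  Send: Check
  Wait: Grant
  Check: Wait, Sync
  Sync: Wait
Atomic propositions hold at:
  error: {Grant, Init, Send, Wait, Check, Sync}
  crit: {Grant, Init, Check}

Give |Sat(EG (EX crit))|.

Sat(EX crit) = {s : some successor in {Grant, Init, Check}} = {Ack, Init, Send, Wait}
EG (EX crit): greatest fixpoint, start Z0 = {Ack, Init, Send, Wait}, keep only states in Sat with some successor in Z. Z1 = {Ack, Init}; fixed.
Sat(EG (EX crit)) = {Ack, Init}
|Sat(EG (EX crit))| = |{Ack, Init}| = 2.

2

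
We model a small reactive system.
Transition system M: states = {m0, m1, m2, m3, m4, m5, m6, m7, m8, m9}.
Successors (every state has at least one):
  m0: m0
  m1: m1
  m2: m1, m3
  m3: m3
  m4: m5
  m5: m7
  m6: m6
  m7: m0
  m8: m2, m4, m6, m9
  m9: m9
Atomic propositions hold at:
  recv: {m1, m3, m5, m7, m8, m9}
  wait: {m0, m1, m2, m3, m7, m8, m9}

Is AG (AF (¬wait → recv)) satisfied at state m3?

Yes

Sat(¬wait) = {m4, m5, m6}
Sat(¬wait → recv) = {m0, m1, m2, m3, m5, m7, m8, m9}
AF (¬wait → recv): least fixpoint, start Z0 = {m0, m1, m2, m3, m5, m7, m8, m9}, add states with every successor in Z. Z1 = {m0, m1, m2, m3, m4, m5, m7, m8, m9}; fixed.
Sat(AF (¬wait → recv)) = {m0, m1, m2, m3, m4, m5, m7, m8, m9}
AG (AF (¬wait → recv)): greatest fixpoint, start Z0 = {m0, m1, m2, m3, m4, m5, m7, m8, m9}, keep only states in Sat with every successor in Z. Z1 = {m0, m1, m2, m3, m4, m5, m7, m9}; fixed.
Sat(AG (AF (¬wait → recv))) = {m0, m1, m2, m3, m4, m5, m7, m9}
m3 ∈ Sat(AG (AF (¬wait → recv))) = {m0, m1, m2, m3, m4, m5, m7, m9}, so the formula holds at m3.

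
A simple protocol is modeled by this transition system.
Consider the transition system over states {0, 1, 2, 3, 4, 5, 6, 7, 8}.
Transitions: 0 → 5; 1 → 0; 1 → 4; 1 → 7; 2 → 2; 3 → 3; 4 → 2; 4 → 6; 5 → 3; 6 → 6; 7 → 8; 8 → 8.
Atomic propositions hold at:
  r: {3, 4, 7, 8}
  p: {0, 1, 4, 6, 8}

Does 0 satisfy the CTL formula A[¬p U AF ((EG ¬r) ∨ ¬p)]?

Yes

Sat(¬p) = {2, 3, 5, 7}
Sat(¬r) = {0, 1, 2, 5, 6}
EG ¬r: greatest fixpoint, start Z0 = {0, 1, 2, 5, 6}, keep only states in Sat with some successor in Z. Z1 = {0, 1, 2, 6}; Z2 = {1, 2, 6}; Z3 = {2, 6}; fixed.
Sat(EG ¬r) = {2, 6}
Sat((EG ¬r) ∨ ¬p) = {2, 3, 5, 6, 7}
AF ((EG ¬r) ∨ ¬p): least fixpoint, start Z0 = {2, 3, 5, 6, 7}, add states with every successor in Z. Z1 = {0, 2, 3, 4, 5, 6, 7}; Z2 = {0, 1, 2, 3, 4, 5, 6, 7}; fixed.
Sat(AF ((EG ¬r) ∨ ¬p)) = {0, 1, 2, 3, 4, 5, 6, 7}
A[¬p U AF ((EG ¬r) ∨ ¬p)]: least fixpoint, start Z0 = Sat(AF ((EG ¬r) ∨ ¬p)) = {0, 1, 2, 3, 4, 5, 6, 7}, add states in Sat(¬p) with every successor in Z. Already a fixed point.
Sat(A[¬p U AF ((EG ¬r) ∨ ¬p)]) = {0, 1, 2, 3, 4, 5, 6, 7}
0 ∈ Sat(A[¬p U AF ((EG ¬r) ∨ ¬p)]) = {0, 1, 2, 3, 4, 5, 6, 7}, so the formula holds at 0.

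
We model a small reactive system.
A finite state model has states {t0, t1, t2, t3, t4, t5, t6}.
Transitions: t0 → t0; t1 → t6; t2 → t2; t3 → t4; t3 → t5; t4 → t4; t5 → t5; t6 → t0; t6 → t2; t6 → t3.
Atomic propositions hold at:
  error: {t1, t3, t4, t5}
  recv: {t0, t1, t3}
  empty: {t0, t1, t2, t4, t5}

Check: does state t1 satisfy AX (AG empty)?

AG empty: greatest fixpoint, start Z0 = {t0, t1, t2, t4, t5}, keep only states in Sat with every successor in Z. Z1 = {t0, t2, t4, t5}; fixed.
Sat(AG empty) = {t0, t2, t4, t5}
Sat(AX (AG empty)) = {s : every successor in {t0, t2, t4, t5}} = {t0, t2, t3, t4, t5}
t1 ∉ Sat(AX (AG empty)) = {t0, t2, t3, t4, t5}, so the formula does not hold at t1.

No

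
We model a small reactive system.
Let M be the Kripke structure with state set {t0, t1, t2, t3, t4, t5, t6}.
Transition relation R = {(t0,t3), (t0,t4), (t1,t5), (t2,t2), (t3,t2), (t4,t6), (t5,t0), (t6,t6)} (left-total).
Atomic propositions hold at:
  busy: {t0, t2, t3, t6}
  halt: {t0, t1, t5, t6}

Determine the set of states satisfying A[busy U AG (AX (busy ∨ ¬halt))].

Sat(¬halt) = {t2, t3, t4}
Sat(busy ∨ ¬halt) = {t0, t2, t3, t4, t6}
Sat(AX (busy ∨ ¬halt)) = {s : every successor in {t0, t2, t3, t4, t6}} = {t0, t2, t3, t4, t5, t6}
AG (AX (busy ∨ ¬halt)): greatest fixpoint, start Z0 = {t0, t2, t3, t4, t5, t6}, keep only states in Sat with every successor in Z. Already a fixed point.
Sat(AG (AX (busy ∨ ¬halt))) = {t0, t2, t3, t4, t5, t6}
A[busy U AG (AX (busy ∨ ¬halt))]: least fixpoint, start Z0 = Sat(AG (AX (busy ∨ ¬halt))) = {t0, t2, t3, t4, t5, t6}, add states in Sat(busy) with every successor in Z. Already a fixed point.
Sat(A[busy U AG (AX (busy ∨ ¬halt))]) = {t0, t2, t3, t4, t5, t6}

{t0, t2, t3, t4, t5, t6}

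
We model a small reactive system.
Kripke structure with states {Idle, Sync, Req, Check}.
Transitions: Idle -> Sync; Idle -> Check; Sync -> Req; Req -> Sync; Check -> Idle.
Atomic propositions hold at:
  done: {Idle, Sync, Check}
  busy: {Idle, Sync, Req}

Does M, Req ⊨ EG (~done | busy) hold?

Sat(~done) = {Req}
Sat(~done | busy) = {Idle, Sync, Req}
EG (~done | busy): greatest fixpoint, start Z0 = {Idle, Sync, Req}, keep only states in Sat with some successor in Z. Already a fixed point.
Sat(EG (~done | busy)) = {Idle, Sync, Req}
Req ∈ Sat(EG (~done | busy)) = {Idle, Sync, Req}, so the formula holds at Req.

Yes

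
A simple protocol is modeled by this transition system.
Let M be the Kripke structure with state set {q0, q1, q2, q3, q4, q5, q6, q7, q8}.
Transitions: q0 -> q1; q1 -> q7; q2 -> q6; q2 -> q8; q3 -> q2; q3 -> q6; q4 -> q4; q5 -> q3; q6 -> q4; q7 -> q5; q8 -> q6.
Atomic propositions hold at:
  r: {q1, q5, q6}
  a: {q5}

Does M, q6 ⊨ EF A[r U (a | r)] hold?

Yes

Sat(a | r) = {q1, q5, q6}
A[r U (a | r)]: least fixpoint, start Z0 = Sat((a | r)) = {q1, q5, q6}, add states in Sat(r) with every successor in Z. Already a fixed point.
Sat(A[r U (a | r)]) = {q1, q5, q6}
EF A[r U (a | r)]: least fixpoint, start Z0 = {q1, q5, q6}, add states with some successor in Z. Z1 = {q0, q1, q2, q3, q5, q6, q7, q8}; fixed.
Sat(EF A[r U (a | r)]) = {q0, q1, q2, q3, q5, q6, q7, q8}
q6 ∈ Sat(EF A[r U (a | r)]) = {q0, q1, q2, q3, q5, q6, q7, q8}, so the formula holds at q6.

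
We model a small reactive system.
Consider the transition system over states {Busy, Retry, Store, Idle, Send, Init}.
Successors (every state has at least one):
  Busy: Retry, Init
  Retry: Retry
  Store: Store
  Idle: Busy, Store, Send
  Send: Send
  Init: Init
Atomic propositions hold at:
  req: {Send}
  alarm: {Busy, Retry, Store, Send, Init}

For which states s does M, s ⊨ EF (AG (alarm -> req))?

{Idle, Send}

Sat(alarm -> req) = {Idle, Send}
AG (alarm -> req): greatest fixpoint, start Z0 = {Idle, Send}, keep only states in Sat with every successor in Z. Z1 = {Send}; fixed.
Sat(AG (alarm -> req)) = {Send}
EF (AG (alarm -> req)): least fixpoint, start Z0 = {Send}, add states with some successor in Z. Z1 = {Idle, Send}; fixed.
Sat(EF (AG (alarm -> req))) = {Idle, Send}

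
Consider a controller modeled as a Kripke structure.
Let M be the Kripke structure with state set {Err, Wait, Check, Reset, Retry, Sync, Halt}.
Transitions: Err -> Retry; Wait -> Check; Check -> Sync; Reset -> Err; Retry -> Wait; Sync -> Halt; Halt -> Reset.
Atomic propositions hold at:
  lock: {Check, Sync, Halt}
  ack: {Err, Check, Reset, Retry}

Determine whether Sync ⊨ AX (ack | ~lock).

No

Sat(~lock) = {Err, Wait, Reset, Retry}
Sat(ack | ~lock) = {Err, Wait, Check, Reset, Retry}
Sat(AX (ack | ~lock)) = {s : every successor in {Err, Wait, Check, Reset, Retry}} = {Err, Wait, Reset, Retry, Halt}
Sync ∉ Sat(AX (ack | ~lock)) = {Err, Wait, Reset, Retry, Halt}, so the formula does not hold at Sync.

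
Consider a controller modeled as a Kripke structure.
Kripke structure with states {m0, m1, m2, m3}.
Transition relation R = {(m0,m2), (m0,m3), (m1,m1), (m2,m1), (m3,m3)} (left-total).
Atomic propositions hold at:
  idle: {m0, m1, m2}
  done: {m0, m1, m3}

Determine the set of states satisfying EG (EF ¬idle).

{m0, m3}

Sat(¬idle) = {m3}
EF ¬idle: least fixpoint, start Z0 = {m3}, add states with some successor in Z. Z1 = {m0, m3}; fixed.
Sat(EF ¬idle) = {m0, m3}
EG (EF ¬idle): greatest fixpoint, start Z0 = {m0, m3}, keep only states in Sat with some successor in Z. Already a fixed point.
Sat(EG (EF ¬idle)) = {m0, m3}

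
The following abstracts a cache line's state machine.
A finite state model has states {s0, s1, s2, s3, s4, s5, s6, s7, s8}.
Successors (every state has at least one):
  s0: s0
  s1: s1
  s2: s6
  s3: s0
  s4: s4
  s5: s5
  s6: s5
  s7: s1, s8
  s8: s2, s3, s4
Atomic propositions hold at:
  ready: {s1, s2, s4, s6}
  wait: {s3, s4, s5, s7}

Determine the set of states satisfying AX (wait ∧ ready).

Sat(wait ∧ ready) = {s4}
Sat(AX (wait ∧ ready)) = {s : every successor in {s4}} = {s4}

{s4}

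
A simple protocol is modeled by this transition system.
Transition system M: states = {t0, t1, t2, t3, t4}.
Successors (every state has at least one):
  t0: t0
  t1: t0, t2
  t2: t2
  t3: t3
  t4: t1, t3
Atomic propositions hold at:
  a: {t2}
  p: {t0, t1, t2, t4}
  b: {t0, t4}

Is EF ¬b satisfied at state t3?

Yes

Sat(¬b) = {t1, t2, t3}
EF ¬b: least fixpoint, start Z0 = {t1, t2, t3}, add states with some successor in Z. Z1 = {t1, t2, t3, t4}; fixed.
Sat(EF ¬b) = {t1, t2, t3, t4}
t3 ∈ Sat(EF ¬b) = {t1, t2, t3, t4}, so the formula holds at t3.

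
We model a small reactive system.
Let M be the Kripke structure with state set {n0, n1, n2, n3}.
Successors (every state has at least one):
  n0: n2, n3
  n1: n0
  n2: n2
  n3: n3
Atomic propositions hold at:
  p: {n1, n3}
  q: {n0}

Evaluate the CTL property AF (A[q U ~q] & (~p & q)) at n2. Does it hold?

No

Sat(~q) = {n1, n2, n3}
A[q U ~q]: least fixpoint, start Z0 = Sat(~q) = {n1, n2, n3}, add states in Sat(q) with every successor in Z. Z1 = {n0, n1, n2, n3}; fixed.
Sat(A[q U ~q]) = {n0, n1, n2, n3}
Sat(~p) = {n0, n2}
Sat(~p & q) = {n0}
Sat(A[q U ~q] & (~p & q)) = {n0}
AF (A[q U ~q] & (~p & q)): least fixpoint, start Z0 = {n0}, add states with every successor in Z. Z1 = {n0, n1}; fixed.
Sat(AF (A[q U ~q] & (~p & q))) = {n0, n1}
n2 ∉ Sat(AF (A[q U ~q] & (~p & q))) = {n0, n1}, so the formula does not hold at n2.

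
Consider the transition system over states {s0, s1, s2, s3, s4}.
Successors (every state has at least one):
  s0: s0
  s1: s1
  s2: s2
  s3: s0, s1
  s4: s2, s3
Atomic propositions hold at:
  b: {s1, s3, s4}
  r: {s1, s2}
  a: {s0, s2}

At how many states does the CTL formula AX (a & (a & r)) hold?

Sat(a & r) = {s2}
Sat(a & (a & r)) = {s2}
Sat(AX (a & (a & r))) = {s : every successor in {s2}} = {s2}
|Sat(AX (a & (a & r)))| = |{s2}| = 1.

1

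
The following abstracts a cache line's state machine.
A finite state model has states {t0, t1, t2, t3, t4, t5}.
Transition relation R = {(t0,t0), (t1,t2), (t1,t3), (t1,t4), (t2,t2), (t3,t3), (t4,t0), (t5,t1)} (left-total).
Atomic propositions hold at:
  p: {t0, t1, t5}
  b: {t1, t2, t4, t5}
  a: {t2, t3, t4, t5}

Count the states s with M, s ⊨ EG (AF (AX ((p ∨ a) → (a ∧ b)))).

1

Sat(p ∨ a) = {t0, t1, t2, t3, t4, t5}
Sat(a ∧ b) = {t2, t4, t5}
Sat((p ∨ a) → (a ∧ b)) = {t2, t4, t5}
Sat(AX ((p ∨ a) → (a ∧ b))) = {s : every successor in {t2, t4, t5}} = {t2}
AF (AX ((p ∨ a) → (a ∧ b))): least fixpoint, start Z0 = {t2}, add states with every successor in Z. Already a fixed point.
Sat(AF (AX ((p ∨ a) → (a ∧ b)))) = {t2}
EG (AF (AX ((p ∨ a) → (a ∧ b)))): greatest fixpoint, start Z0 = {t2}, keep only states in Sat with some successor in Z. Already a fixed point.
Sat(EG (AF (AX ((p ∨ a) → (a ∧ b))))) = {t2}
|Sat(EG (AF (AX ((p ∨ a) → (a ∧ b)))))| = |{t2}| = 1.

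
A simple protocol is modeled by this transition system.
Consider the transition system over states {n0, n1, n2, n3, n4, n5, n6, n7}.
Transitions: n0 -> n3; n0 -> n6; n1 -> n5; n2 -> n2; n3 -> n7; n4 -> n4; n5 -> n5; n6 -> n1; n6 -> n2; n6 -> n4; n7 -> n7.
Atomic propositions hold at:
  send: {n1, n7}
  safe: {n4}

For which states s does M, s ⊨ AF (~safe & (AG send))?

Sat(~safe) = {n0, n1, n2, n3, n5, n6, n7}
AG send: greatest fixpoint, start Z0 = {n1, n7}, keep only states in Sat with every successor in Z. Z1 = {n7}; fixed.
Sat(AG send) = {n7}
Sat(~safe & (AG send)) = {n7}
AF (~safe & (AG send)): least fixpoint, start Z0 = {n7}, add states with every successor in Z. Z1 = {n3, n7}; fixed.
Sat(AF (~safe & (AG send))) = {n3, n7}

{n3, n7}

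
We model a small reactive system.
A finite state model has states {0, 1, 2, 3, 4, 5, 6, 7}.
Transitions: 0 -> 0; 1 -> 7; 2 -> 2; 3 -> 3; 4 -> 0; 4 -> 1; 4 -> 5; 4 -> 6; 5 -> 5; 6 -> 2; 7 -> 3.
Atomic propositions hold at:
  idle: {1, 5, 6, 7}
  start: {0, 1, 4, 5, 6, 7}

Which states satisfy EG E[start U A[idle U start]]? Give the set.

{0, 4, 5}

A[idle U start]: least fixpoint, start Z0 = Sat(start) = {0, 1, 4, 5, 6, 7}, add states in Sat(idle) with every successor in Z. Already a fixed point.
Sat(A[idle U start]) = {0, 1, 4, 5, 6, 7}
E[start U A[idle U start]]: least fixpoint, start Z0 = Sat(A[idle U start]) = {0, 1, 4, 5, 6, 7}, add states in Sat(start) with some successor in Z. Already a fixed point.
Sat(E[start U A[idle U start]]) = {0, 1, 4, 5, 6, 7}
EG E[start U A[idle U start]]: greatest fixpoint, start Z0 = {0, 1, 4, 5, 6, 7}, keep only states in Sat with some successor in Z. Z1 = {0, 1, 4, 5}; Z2 = {0, 4, 5}; fixed.
Sat(EG E[start U A[idle U start]]) = {0, 4, 5}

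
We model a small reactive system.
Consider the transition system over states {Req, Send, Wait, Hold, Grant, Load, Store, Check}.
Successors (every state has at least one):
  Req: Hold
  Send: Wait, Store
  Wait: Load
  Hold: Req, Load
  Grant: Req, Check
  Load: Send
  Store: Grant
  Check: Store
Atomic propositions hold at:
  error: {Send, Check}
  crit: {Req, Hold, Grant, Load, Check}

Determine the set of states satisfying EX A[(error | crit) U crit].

Sat(error | crit) = {Req, Send, Hold, Grant, Load, Check}
A[(error | crit) U crit]: least fixpoint, start Z0 = Sat(crit) = {Req, Hold, Grant, Load, Check}, add states in Sat(error | crit) with every successor in Z. Already a fixed point.
Sat(A[(error | crit) U crit]) = {Req, Hold, Grant, Load, Check}
Sat(EX A[(error | crit) U crit]) = {s : some successor in {Req, Hold, Grant, Load, Check}} = {Req, Wait, Hold, Grant, Store}

{Req, Wait, Hold, Grant, Store}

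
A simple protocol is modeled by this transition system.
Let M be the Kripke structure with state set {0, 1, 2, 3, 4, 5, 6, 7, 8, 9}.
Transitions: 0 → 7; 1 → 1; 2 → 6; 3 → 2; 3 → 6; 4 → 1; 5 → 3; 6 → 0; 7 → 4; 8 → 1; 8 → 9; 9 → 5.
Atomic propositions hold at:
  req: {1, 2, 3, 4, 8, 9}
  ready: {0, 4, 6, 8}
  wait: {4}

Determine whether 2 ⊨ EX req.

Sat(EX req) = {s : some successor in {1, 2, 3, 4, 8, 9}} = {1, 3, 4, 5, 7, 8}
2 ∉ Sat(EX req) = {1, 3, 4, 5, 7, 8}, so the formula does not hold at 2.

No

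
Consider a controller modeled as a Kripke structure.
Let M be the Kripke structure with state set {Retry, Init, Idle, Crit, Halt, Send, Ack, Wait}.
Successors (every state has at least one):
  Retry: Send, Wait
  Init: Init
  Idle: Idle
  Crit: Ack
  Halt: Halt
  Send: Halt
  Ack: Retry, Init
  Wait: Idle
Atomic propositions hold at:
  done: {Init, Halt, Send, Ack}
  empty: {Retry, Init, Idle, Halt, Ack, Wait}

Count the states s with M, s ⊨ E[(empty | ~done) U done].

Sat(~done) = {Retry, Idle, Crit, Wait}
Sat(empty | ~done) = {Retry, Init, Idle, Crit, Halt, Ack, Wait}
E[(empty | ~done) U done]: least fixpoint, start Z0 = Sat(done) = {Init, Halt, Send, Ack}, add states in Sat(empty | ~done) with some successor in Z. Z1 = {Retry, Init, Crit, Halt, Send, Ack}; fixed.
Sat(E[(empty | ~done) U done]) = {Retry, Init, Crit, Halt, Send, Ack}
|Sat(E[(empty | ~done) U done])| = |{Retry, Init, Crit, Halt, Send, Ack}| = 6.

6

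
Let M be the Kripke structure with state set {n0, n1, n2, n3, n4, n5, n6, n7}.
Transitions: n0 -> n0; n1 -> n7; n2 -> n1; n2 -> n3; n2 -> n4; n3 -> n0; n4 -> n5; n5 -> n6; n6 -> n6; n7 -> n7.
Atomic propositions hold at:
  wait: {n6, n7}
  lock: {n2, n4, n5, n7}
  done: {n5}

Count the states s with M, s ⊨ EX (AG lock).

2

AG lock: greatest fixpoint, start Z0 = {n2, n4, n5, n7}, keep only states in Sat with every successor in Z. Z1 = {n4, n7}; Z2 = {n7}; fixed.
Sat(AG lock) = {n7}
Sat(EX (AG lock)) = {s : some successor in {n7}} = {n1, n7}
|Sat(EX (AG lock))| = |{n1, n7}| = 2.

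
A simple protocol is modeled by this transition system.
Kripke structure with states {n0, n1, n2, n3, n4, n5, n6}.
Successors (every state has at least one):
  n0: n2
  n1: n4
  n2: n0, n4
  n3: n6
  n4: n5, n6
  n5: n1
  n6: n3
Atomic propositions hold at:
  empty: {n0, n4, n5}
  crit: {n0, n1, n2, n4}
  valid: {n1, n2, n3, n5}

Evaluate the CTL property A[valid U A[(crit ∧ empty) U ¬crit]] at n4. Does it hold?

Sat(crit ∧ empty) = {n0, n4}
Sat(¬crit) = {n3, n5, n6}
A[(crit ∧ empty) U ¬crit]: least fixpoint, start Z0 = Sat(¬crit) = {n3, n5, n6}, add states in Sat(crit ∧ empty) with every successor in Z. Z1 = {n3, n4, n5, n6}; fixed.
Sat(A[(crit ∧ empty) U ¬crit]) = {n3, n4, n5, n6}
A[valid U A[(crit ∧ empty) U ¬crit]]: least fixpoint, start Z0 = Sat(A[(crit ∧ empty) U ¬crit]) = {n3, n4, n5, n6}, add states in Sat(valid) with every successor in Z. Z1 = {n1, n3, n4, n5, n6}; fixed.
Sat(A[valid U A[(crit ∧ empty) U ¬crit]]) = {n1, n3, n4, n5, n6}
n4 ∈ Sat(A[valid U A[(crit ∧ empty) U ¬crit]]) = {n1, n3, n4, n5, n6}, so the formula holds at n4.

Yes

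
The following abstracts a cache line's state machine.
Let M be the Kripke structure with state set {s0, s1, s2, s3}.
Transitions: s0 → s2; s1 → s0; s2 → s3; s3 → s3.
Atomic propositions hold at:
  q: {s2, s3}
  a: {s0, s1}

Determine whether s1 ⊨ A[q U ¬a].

Sat(¬a) = {s2, s3}
A[q U ¬a]: least fixpoint, start Z0 = Sat(¬a) = {s2, s3}, add states in Sat(q) with every successor in Z. Already a fixed point.
Sat(A[q U ¬a]) = {s2, s3}
s1 ∉ Sat(A[q U ¬a]) = {s2, s3}, so the formula does not hold at s1.

No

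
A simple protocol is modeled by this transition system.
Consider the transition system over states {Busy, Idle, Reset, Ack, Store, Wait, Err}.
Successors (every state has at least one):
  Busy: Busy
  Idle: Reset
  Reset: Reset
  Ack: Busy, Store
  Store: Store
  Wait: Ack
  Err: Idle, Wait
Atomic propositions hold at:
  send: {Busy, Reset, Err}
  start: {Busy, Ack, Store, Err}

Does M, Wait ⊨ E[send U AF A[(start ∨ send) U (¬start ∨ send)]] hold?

Yes

Sat(start ∨ send) = {Busy, Reset, Ack, Store, Err}
Sat(¬start) = {Idle, Reset, Wait}
Sat(¬start ∨ send) = {Busy, Idle, Reset, Wait, Err}
A[(start ∨ send) U (¬start ∨ send)]: least fixpoint, start Z0 = Sat((¬start ∨ send)) = {Busy, Idle, Reset, Wait, Err}, add states in Sat(start ∨ send) with every successor in Z. Already a fixed point.
Sat(A[(start ∨ send) U (¬start ∨ send)]) = {Busy, Idle, Reset, Wait, Err}
AF A[(start ∨ send) U (¬start ∨ send)]: least fixpoint, start Z0 = {Busy, Idle, Reset, Wait, Err}, add states with every successor in Z. Already a fixed point.
Sat(AF A[(start ∨ send) U (¬start ∨ send)]) = {Busy, Idle, Reset, Wait, Err}
E[send U AF A[(start ∨ send) U (¬start ∨ send)]]: least fixpoint, start Z0 = Sat(AF A[(start ∨ send) U (¬start ∨ send)]) = {Busy, Idle, Reset, Wait, Err}, add states in Sat(send) with some successor in Z. Already a fixed point.
Sat(E[send U AF A[(start ∨ send) U (¬start ∨ send)]]) = {Busy, Idle, Reset, Wait, Err}
Wait ∈ Sat(E[send U AF A[(start ∨ send) U (¬start ∨ send)]]) = {Busy, Idle, Reset, Wait, Err}, so the formula holds at Wait.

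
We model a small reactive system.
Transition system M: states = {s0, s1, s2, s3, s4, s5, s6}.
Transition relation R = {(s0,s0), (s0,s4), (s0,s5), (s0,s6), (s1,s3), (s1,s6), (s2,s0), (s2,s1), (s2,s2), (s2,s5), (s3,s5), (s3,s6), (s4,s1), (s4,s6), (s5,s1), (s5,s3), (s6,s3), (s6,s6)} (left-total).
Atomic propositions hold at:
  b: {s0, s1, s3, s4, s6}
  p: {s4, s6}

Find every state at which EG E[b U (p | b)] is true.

{s0, s1, s3, s4, s6}

Sat(p | b) = {s0, s1, s3, s4, s6}
E[b U (p | b)]: least fixpoint, start Z0 = Sat((p | b)) = {s0, s1, s3, s4, s6}, add states in Sat(b) with some successor in Z. Already a fixed point.
Sat(E[b U (p | b)]) = {s0, s1, s3, s4, s6}
EG E[b U (p | b)]: greatest fixpoint, start Z0 = {s0, s1, s3, s4, s6}, keep only states in Sat with some successor in Z. Already a fixed point.
Sat(EG E[b U (p | b)]) = {s0, s1, s3, s4, s6}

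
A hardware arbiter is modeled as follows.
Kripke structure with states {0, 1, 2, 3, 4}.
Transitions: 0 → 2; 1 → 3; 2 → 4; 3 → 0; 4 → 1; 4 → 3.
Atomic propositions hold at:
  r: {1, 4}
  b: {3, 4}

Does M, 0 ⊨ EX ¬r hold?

Sat(¬r) = {0, 2, 3}
Sat(EX ¬r) = {s : some successor in {0, 2, 3}} = {0, 1, 3, 4}
0 ∈ Sat(EX ¬r) = {0, 1, 3, 4}, so the formula holds at 0.

Yes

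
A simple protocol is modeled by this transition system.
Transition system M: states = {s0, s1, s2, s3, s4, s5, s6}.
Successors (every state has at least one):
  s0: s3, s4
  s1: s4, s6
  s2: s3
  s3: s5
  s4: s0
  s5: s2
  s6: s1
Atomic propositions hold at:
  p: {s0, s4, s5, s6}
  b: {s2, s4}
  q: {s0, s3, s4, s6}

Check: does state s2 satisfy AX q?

Sat(AX q) = {s : every successor in {s0, s3, s4, s6}} = {s0, s1, s2, s4}
s2 ∈ Sat(AX q) = {s0, s1, s2, s4}, so the formula holds at s2.

Yes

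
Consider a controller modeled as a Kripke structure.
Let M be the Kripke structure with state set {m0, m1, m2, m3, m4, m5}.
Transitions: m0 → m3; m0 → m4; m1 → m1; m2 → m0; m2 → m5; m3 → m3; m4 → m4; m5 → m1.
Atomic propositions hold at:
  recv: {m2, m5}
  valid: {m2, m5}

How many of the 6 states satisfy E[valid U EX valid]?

Sat(EX valid) = {s : some successor in {m2, m5}} = {m2}
E[valid U EX valid]: least fixpoint, start Z0 = Sat(EX valid) = {m2}, add states in Sat(valid) with some successor in Z. Already a fixed point.
Sat(E[valid U EX valid]) = {m2}
|Sat(E[valid U EX valid])| = |{m2}| = 1.

1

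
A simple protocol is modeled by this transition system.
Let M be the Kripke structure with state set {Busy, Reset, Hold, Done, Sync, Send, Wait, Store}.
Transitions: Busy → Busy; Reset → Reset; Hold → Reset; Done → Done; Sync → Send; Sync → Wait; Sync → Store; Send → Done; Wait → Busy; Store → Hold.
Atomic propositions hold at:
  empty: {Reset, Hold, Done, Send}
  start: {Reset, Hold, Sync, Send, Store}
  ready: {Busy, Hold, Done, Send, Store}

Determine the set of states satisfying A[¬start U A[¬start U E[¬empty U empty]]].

{Reset, Hold, Done, Sync, Send, Store}

Sat(¬start) = {Busy, Done, Wait}
Sat(¬empty) = {Busy, Sync, Wait, Store}
E[¬empty U empty]: least fixpoint, start Z0 = Sat(empty) = {Reset, Hold, Done, Send}, add states in Sat(¬empty) with some successor in Z. Z1 = {Reset, Hold, Done, Sync, Send, Store}; fixed.
Sat(E[¬empty U empty]) = {Reset, Hold, Done, Sync, Send, Store}
A[¬start U E[¬empty U empty]]: least fixpoint, start Z0 = Sat(E[¬empty U empty]) = {Reset, Hold, Done, Sync, Send, Store}, add states in Sat(¬start) with every successor in Z. Already a fixed point.
Sat(A[¬start U E[¬empty U empty]]) = {Reset, Hold, Done, Sync, Send, Store}
A[¬start U A[¬start U E[¬empty U empty]]]: least fixpoint, start Z0 = Sat(A[¬start U E[¬empty U empty]]) = {Reset, Hold, Done, Sync, Send, Store}, add states in Sat(¬start) with every successor in Z. Already a fixed point.
Sat(A[¬start U A[¬start U E[¬empty U empty]]]) = {Reset, Hold, Done, Sync, Send, Store}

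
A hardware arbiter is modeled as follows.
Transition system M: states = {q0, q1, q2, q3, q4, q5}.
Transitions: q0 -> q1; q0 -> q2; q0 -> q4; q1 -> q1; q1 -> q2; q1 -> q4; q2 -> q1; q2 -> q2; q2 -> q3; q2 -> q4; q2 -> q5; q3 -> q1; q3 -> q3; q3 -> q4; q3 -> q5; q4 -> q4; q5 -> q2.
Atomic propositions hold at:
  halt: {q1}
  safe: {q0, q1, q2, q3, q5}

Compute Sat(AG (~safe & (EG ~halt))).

{q4}

Sat(~safe) = {q4}
Sat(~halt) = {q0, q2, q3, q4, q5}
EG ~halt: greatest fixpoint, start Z0 = {q0, q2, q3, q4, q5}, keep only states in Sat with some successor in Z. Already a fixed point.
Sat(EG ~halt) = {q0, q2, q3, q4, q5}
Sat(~safe & (EG ~halt)) = {q4}
AG (~safe & (EG ~halt)): greatest fixpoint, start Z0 = {q4}, keep only states in Sat with every successor in Z. Already a fixed point.
Sat(AG (~safe & (EG ~halt))) = {q4}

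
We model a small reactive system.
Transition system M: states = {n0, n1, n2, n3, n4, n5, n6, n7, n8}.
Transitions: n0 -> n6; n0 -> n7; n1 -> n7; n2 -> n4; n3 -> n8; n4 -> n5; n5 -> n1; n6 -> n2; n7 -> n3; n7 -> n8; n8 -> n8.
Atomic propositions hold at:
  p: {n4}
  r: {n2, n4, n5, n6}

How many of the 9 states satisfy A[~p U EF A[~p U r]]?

5

Sat(~p) = {n0, n1, n2, n3, n5, n6, n7, n8}
A[~p U r]: least fixpoint, start Z0 = Sat(r) = {n2, n4, n5, n6}, add states in Sat(~p) with every successor in Z. Already a fixed point.
Sat(A[~p U r]) = {n2, n4, n5, n6}
EF A[~p U r]: least fixpoint, start Z0 = {n2, n4, n5, n6}, add states with some successor in Z. Z1 = {n0, n2, n4, n5, n6}; fixed.
Sat(EF A[~p U r]) = {n0, n2, n4, n5, n6}
A[~p U EF A[~p U r]]: least fixpoint, start Z0 = Sat(EF A[~p U r]) = {n0, n2, n4, n5, n6}, add states in Sat(~p) with every successor in Z. Already a fixed point.
Sat(A[~p U EF A[~p U r]]) = {n0, n2, n4, n5, n6}
|Sat(A[~p U EF A[~p U r]])| = |{n0, n2, n4, n5, n6}| = 5.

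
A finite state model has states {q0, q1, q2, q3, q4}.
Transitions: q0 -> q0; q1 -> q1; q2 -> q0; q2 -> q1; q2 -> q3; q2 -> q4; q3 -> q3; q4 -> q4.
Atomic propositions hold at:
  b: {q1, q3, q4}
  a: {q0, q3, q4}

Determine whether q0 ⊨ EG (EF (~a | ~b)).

Sat(~a) = {q1, q2}
Sat(~b) = {q0, q2}
Sat(~a | ~b) = {q0, q1, q2}
EF (~a | ~b): least fixpoint, start Z0 = {q0, q1, q2}, add states with some successor in Z. Already a fixed point.
Sat(EF (~a | ~b)) = {q0, q1, q2}
EG (EF (~a | ~b)): greatest fixpoint, start Z0 = {q0, q1, q2}, keep only states in Sat with some successor in Z. Already a fixed point.
Sat(EG (EF (~a | ~b))) = {q0, q1, q2}
q0 ∈ Sat(EG (EF (~a | ~b))) = {q0, q1, q2}, so the formula holds at q0.

Yes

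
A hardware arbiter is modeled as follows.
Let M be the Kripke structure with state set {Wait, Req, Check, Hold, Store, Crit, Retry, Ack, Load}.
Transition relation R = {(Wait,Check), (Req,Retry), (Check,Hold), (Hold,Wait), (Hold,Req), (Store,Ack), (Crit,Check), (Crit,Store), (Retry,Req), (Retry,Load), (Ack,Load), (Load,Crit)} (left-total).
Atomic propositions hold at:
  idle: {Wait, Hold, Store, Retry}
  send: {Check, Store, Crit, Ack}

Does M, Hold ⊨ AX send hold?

Sat(AX send) = {s : every successor in {Check, Store, Crit, Ack}} = {Wait, Store, Crit, Load}
Hold ∉ Sat(AX send) = {Wait, Store, Crit, Load}, so the formula does not hold at Hold.

No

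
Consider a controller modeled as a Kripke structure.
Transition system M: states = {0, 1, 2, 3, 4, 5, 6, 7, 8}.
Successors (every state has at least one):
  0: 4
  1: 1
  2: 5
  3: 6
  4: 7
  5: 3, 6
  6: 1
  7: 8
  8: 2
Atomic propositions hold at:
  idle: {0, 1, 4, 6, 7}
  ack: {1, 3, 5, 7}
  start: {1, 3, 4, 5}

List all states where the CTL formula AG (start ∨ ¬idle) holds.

{1}

Sat(¬idle) = {2, 3, 5, 8}
Sat(start ∨ ¬idle) = {1, 2, 3, 4, 5, 8}
AG (start ∨ ¬idle): greatest fixpoint, start Z0 = {1, 2, 3, 4, 5, 8}, keep only states in Sat with every successor in Z. Z1 = {1, 2, 8}; Z2 = {1, 8}; Z3 = {1}; fixed.
Sat(AG (start ∨ ¬idle)) = {1}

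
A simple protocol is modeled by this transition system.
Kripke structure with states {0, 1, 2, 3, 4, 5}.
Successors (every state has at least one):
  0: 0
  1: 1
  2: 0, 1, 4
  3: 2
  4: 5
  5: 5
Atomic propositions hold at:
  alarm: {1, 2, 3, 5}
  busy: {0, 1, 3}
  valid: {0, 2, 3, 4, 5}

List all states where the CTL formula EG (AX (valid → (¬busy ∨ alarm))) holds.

Sat(¬busy) = {2, 4, 5}
Sat(¬busy ∨ alarm) = {1, 2, 3, 4, 5}
Sat(valid → (¬busy ∨ alarm)) = {1, 2, 3, 4, 5}
Sat(AX (valid → (¬busy ∨ alarm))) = {s : every successor in {1, 2, 3, 4, 5}} = {1, 3, 4, 5}
EG (AX (valid → (¬busy ∨ alarm))): greatest fixpoint, start Z0 = {1, 3, 4, 5}, keep only states in Sat with some successor in Z. Z1 = {1, 4, 5}; fixed.
Sat(EG (AX (valid → (¬busy ∨ alarm)))) = {1, 4, 5}

{1, 4, 5}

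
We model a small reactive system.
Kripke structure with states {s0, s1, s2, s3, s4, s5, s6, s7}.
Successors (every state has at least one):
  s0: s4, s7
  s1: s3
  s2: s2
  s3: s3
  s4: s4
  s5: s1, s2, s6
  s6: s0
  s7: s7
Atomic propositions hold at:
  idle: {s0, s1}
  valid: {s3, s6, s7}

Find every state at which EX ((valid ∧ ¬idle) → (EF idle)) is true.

Sat(¬idle) = {s2, s3, s4, s5, s6, s7}
Sat(valid ∧ ¬idle) = {s3, s6, s7}
EF idle: least fixpoint, start Z0 = {s0, s1}, add states with some successor in Z. Z1 = {s0, s1, s5, s6}; fixed.
Sat(EF idle) = {s0, s1, s5, s6}
Sat((valid ∧ ¬idle) → (EF idle)) = {s0, s1, s2, s4, s5, s6}
Sat(EX ((valid ∧ ¬idle) → (EF idle))) = {s : some successor in {s0, s1, s2, s4, s5, s6}} = {s0, s2, s4, s5, s6}

{s0, s2, s4, s5, s6}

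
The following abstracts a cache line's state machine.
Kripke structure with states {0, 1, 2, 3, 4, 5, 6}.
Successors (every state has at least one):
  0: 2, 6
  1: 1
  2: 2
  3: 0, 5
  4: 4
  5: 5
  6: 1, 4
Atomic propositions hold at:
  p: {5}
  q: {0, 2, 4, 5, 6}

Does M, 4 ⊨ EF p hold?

EF p: least fixpoint, start Z0 = {5}, add states with some successor in Z. Z1 = {3, 5}; fixed.
Sat(EF p) = {3, 5}
4 ∉ Sat(EF p) = {3, 5}, so the formula does not hold at 4.

No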